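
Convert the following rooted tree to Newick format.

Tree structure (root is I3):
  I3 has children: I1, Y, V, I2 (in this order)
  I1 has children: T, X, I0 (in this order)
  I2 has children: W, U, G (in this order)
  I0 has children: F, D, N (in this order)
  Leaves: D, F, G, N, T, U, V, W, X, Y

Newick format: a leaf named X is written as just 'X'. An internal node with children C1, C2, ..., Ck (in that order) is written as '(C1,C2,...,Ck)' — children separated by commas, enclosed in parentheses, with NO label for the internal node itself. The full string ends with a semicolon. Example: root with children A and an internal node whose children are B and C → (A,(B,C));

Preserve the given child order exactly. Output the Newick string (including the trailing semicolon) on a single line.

Answer: ((T,X,(F,D,N)),Y,V,(W,U,G));

Derivation:
internal I3 with children ['I1', 'Y', 'V', 'I2']
  internal I1 with children ['T', 'X', 'I0']
    leaf 'T' → 'T'
    leaf 'X' → 'X'
    internal I0 with children ['F', 'D', 'N']
      leaf 'F' → 'F'
      leaf 'D' → 'D'
      leaf 'N' → 'N'
    → '(F,D,N)'
  → '(T,X,(F,D,N))'
  leaf 'Y' → 'Y'
  leaf 'V' → 'V'
  internal I2 with children ['W', 'U', 'G']
    leaf 'W' → 'W'
    leaf 'U' → 'U'
    leaf 'G' → 'G'
  → '(W,U,G)'
→ '((T,X,(F,D,N)),Y,V,(W,U,G))'
Final: ((T,X,(F,D,N)),Y,V,(W,U,G));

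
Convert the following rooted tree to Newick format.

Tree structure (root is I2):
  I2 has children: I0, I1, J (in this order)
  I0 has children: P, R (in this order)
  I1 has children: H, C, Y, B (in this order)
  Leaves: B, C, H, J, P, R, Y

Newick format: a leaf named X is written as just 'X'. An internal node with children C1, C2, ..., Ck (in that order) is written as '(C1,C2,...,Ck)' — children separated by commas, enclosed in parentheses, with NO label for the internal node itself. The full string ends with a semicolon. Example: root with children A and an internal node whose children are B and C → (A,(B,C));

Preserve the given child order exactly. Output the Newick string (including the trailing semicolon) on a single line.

internal I2 with children ['I0', 'I1', 'J']
  internal I0 with children ['P', 'R']
    leaf 'P' → 'P'
    leaf 'R' → 'R'
  → '(P,R)'
  internal I1 with children ['H', 'C', 'Y', 'B']
    leaf 'H' → 'H'
    leaf 'C' → 'C'
    leaf 'Y' → 'Y'
    leaf 'B' → 'B'
  → '(H,C,Y,B)'
  leaf 'J' → 'J'
→ '((P,R),(H,C,Y,B),J)'
Final: ((P,R),(H,C,Y,B),J);

Answer: ((P,R),(H,C,Y,B),J);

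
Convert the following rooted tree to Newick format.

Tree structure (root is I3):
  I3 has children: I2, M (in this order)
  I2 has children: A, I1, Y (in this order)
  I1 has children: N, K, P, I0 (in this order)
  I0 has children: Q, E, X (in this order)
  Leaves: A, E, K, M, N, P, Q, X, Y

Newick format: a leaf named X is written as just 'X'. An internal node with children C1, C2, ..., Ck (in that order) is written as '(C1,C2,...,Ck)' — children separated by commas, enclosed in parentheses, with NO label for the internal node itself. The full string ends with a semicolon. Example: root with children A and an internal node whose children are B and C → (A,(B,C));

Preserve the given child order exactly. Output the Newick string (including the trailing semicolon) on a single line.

internal I3 with children ['I2', 'M']
  internal I2 with children ['A', 'I1', 'Y']
    leaf 'A' → 'A'
    internal I1 with children ['N', 'K', 'P', 'I0']
      leaf 'N' → 'N'
      leaf 'K' → 'K'
      leaf 'P' → 'P'
      internal I0 with children ['Q', 'E', 'X']
        leaf 'Q' → 'Q'
        leaf 'E' → 'E'
        leaf 'X' → 'X'
      → '(Q,E,X)'
    → '(N,K,P,(Q,E,X))'
    leaf 'Y' → 'Y'
  → '(A,(N,K,P,(Q,E,X)),Y)'
  leaf 'M' → 'M'
→ '((A,(N,K,P,(Q,E,X)),Y),M)'
Final: ((A,(N,K,P,(Q,E,X)),Y),M);

Answer: ((A,(N,K,P,(Q,E,X)),Y),M);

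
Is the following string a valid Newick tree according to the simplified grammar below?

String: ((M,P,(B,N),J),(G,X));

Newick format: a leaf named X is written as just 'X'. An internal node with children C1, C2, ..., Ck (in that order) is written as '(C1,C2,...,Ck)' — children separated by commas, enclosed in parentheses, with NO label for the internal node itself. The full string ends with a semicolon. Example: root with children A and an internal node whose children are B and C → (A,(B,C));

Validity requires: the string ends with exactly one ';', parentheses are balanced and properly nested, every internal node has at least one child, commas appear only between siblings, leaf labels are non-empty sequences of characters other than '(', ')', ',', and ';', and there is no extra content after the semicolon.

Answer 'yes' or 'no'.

Input: ((M,P,(B,N),J),(G,X));
Paren balance: 4 '(' vs 4 ')' OK
Ends with single ';': True
Full parse: OK
Valid: True

Answer: yes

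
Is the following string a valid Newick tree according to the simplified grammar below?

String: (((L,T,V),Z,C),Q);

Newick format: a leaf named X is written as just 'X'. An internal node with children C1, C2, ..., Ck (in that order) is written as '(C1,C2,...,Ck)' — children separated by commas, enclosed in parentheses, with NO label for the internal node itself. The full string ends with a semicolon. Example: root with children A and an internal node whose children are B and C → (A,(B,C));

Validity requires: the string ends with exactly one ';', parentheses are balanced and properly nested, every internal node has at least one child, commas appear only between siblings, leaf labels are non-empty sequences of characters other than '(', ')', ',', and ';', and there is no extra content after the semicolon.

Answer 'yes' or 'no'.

Input: (((L,T,V),Z,C),Q);
Paren balance: 3 '(' vs 3 ')' OK
Ends with single ';': True
Full parse: OK
Valid: True

Answer: yes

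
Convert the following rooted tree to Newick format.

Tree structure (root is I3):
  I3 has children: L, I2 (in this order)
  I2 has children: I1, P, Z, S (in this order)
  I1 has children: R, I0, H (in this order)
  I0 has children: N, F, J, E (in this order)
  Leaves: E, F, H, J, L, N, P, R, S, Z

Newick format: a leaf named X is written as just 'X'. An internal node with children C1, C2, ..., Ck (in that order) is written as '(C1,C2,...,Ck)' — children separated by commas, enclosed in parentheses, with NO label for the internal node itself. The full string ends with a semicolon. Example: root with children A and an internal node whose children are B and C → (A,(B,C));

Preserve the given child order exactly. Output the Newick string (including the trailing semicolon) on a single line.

Answer: (L,((R,(N,F,J,E),H),P,Z,S));

Derivation:
internal I3 with children ['L', 'I2']
  leaf 'L' → 'L'
  internal I2 with children ['I1', 'P', 'Z', 'S']
    internal I1 with children ['R', 'I0', 'H']
      leaf 'R' → 'R'
      internal I0 with children ['N', 'F', 'J', 'E']
        leaf 'N' → 'N'
        leaf 'F' → 'F'
        leaf 'J' → 'J'
        leaf 'E' → 'E'
      → '(N,F,J,E)'
      leaf 'H' → 'H'
    → '(R,(N,F,J,E),H)'
    leaf 'P' → 'P'
    leaf 'Z' → 'Z'
    leaf 'S' → 'S'
  → '((R,(N,F,J,E),H),P,Z,S)'
→ '(L,((R,(N,F,J,E),H),P,Z,S))'
Final: (L,((R,(N,F,J,E),H),P,Z,S));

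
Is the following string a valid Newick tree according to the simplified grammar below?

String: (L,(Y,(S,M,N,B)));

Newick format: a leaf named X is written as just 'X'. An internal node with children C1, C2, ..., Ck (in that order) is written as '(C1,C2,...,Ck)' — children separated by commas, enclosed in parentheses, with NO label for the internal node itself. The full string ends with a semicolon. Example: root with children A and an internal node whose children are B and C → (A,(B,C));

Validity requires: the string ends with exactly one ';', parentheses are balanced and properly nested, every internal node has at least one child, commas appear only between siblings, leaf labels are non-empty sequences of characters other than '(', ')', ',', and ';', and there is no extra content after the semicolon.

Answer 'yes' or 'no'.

Input: (L,(Y,(S,M,N,B)));
Paren balance: 3 '(' vs 3 ')' OK
Ends with single ';': True
Full parse: OK
Valid: True

Answer: yes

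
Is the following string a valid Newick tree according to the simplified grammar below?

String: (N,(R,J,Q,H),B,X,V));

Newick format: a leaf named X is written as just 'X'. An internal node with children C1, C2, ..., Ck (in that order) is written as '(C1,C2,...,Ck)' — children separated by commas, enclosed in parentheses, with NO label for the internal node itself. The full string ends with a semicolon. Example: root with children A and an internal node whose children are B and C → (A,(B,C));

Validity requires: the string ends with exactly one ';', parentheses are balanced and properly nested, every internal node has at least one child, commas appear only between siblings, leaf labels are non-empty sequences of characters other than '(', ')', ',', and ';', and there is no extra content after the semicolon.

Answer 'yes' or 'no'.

Input: (N,(R,J,Q,H),B,X,V));
Paren balance: 2 '(' vs 3 ')' MISMATCH
Ends with single ';': True
Full parse: FAILS (extra content after tree at pos 19)
Valid: False

Answer: no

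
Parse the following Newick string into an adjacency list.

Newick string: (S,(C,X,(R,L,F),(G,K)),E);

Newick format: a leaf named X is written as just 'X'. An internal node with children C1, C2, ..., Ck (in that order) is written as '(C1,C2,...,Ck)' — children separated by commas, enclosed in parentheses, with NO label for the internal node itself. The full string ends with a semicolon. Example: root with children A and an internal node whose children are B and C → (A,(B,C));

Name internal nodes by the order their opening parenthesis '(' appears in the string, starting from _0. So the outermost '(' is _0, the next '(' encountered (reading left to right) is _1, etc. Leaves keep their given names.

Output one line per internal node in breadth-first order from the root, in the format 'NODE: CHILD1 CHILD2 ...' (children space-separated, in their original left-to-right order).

Answer: _0: S _1 E
_1: C X _2 _3
_2: R L F
_3: G K

Derivation:
Input: (S,(C,X,(R,L,F),(G,K)),E);
Scanning left-to-right, naming '(' by encounter order:
  pos 0: '(' -> open internal node _0 (depth 1)
  pos 3: '(' -> open internal node _1 (depth 2)
  pos 8: '(' -> open internal node _2 (depth 3)
  pos 14: ')' -> close internal node _2 (now at depth 2)
  pos 16: '(' -> open internal node _3 (depth 3)
  pos 20: ')' -> close internal node _3 (now at depth 2)
  pos 21: ')' -> close internal node _1 (now at depth 1)
  pos 24: ')' -> close internal node _0 (now at depth 0)
Total internal nodes: 4
BFS adjacency from root:
  _0: S _1 E
  _1: C X _2 _3
  _2: R L F
  _3: G K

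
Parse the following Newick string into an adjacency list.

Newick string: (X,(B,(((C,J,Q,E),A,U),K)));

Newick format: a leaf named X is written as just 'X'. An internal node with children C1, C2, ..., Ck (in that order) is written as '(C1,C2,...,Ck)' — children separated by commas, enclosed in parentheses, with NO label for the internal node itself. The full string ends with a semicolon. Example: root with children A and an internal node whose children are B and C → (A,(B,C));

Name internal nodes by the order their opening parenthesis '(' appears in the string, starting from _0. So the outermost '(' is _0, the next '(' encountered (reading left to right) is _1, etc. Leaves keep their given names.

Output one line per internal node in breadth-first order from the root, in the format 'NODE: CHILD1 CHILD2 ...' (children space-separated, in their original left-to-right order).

Input: (X,(B,(((C,J,Q,E),A,U),K)));
Scanning left-to-right, naming '(' by encounter order:
  pos 0: '(' -> open internal node _0 (depth 1)
  pos 3: '(' -> open internal node _1 (depth 2)
  pos 6: '(' -> open internal node _2 (depth 3)
  pos 7: '(' -> open internal node _3 (depth 4)
  pos 8: '(' -> open internal node _4 (depth 5)
  pos 16: ')' -> close internal node _4 (now at depth 4)
  pos 21: ')' -> close internal node _3 (now at depth 3)
  pos 24: ')' -> close internal node _2 (now at depth 2)
  pos 25: ')' -> close internal node _1 (now at depth 1)
  pos 26: ')' -> close internal node _0 (now at depth 0)
Total internal nodes: 5
BFS adjacency from root:
  _0: X _1
  _1: B _2
  _2: _3 K
  _3: _4 A U
  _4: C J Q E

Answer: _0: X _1
_1: B _2
_2: _3 K
_3: _4 A U
_4: C J Q E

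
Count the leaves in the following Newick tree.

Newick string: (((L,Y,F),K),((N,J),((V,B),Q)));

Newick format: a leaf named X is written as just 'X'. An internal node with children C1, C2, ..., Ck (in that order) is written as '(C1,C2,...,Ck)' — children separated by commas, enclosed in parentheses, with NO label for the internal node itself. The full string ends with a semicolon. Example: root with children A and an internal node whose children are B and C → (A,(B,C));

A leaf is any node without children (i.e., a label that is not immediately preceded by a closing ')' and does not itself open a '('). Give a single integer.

Answer: 9

Derivation:
Newick: (((L,Y,F),K),((N,J),((V,B),Q)));
Scan left-to-right; a leaf is any maximal label run not followed by '(':
  pos 3: leaf 'L' → count = 1
  pos 5: leaf 'Y' → count = 2
  pos 7: leaf 'F' → count = 3
  pos 10: leaf 'K' → count = 4
  pos 15: leaf 'N' → count = 5
  pos 17: leaf 'J' → count = 6
  pos 22: leaf 'V' → count = 7
  pos 24: leaf 'B' → count = 8
  pos 27: leaf 'Q' → count = 9
Total leaves: 9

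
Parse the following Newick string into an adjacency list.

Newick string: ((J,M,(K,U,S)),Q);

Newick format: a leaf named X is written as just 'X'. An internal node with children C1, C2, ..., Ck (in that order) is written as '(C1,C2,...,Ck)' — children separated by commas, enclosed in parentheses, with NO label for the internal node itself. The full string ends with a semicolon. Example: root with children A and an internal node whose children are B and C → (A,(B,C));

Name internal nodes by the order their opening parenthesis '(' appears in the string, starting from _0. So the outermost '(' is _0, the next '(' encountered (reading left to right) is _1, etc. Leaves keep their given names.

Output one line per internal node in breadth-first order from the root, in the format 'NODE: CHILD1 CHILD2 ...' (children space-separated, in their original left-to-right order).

Input: ((J,M,(K,U,S)),Q);
Scanning left-to-right, naming '(' by encounter order:
  pos 0: '(' -> open internal node _0 (depth 1)
  pos 1: '(' -> open internal node _1 (depth 2)
  pos 6: '(' -> open internal node _2 (depth 3)
  pos 12: ')' -> close internal node _2 (now at depth 2)
  pos 13: ')' -> close internal node _1 (now at depth 1)
  pos 16: ')' -> close internal node _0 (now at depth 0)
Total internal nodes: 3
BFS adjacency from root:
  _0: _1 Q
  _1: J M _2
  _2: K U S

Answer: _0: _1 Q
_1: J M _2
_2: K U S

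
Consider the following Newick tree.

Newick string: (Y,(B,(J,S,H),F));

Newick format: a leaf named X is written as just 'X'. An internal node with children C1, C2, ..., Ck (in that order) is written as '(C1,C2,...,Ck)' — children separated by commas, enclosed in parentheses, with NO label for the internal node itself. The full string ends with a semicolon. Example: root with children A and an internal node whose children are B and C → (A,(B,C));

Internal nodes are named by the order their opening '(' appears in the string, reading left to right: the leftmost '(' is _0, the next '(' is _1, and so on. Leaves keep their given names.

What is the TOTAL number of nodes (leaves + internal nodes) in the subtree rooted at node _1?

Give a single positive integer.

Newick: (Y,(B,(J,S,H),F));
Locate _1: it is the '(' at position 3 (the 2nd '(' reading left to right).
Query: subtree rooted at _1
_1: subtree_size = 1 + 6
  B: subtree_size = 1 + 0
  _2: subtree_size = 1 + 3
    J: subtree_size = 1 + 0
    S: subtree_size = 1 + 0
    H: subtree_size = 1 + 0
  F: subtree_size = 1 + 0
Total subtree size of _1: 7

Answer: 7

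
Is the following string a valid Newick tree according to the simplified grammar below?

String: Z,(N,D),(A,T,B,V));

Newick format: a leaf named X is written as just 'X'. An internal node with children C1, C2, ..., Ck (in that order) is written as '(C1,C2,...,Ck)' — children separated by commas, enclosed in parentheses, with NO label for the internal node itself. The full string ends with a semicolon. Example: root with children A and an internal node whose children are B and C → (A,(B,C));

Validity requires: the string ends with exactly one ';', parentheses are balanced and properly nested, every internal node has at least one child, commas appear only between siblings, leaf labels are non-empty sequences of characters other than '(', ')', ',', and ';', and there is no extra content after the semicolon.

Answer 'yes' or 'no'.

Input: Z,(N,D),(A,T,B,V));
Paren balance: 2 '(' vs 3 ')' MISMATCH
Ends with single ';': True
Full parse: FAILS (extra content after tree at pos 1)
Valid: False

Answer: no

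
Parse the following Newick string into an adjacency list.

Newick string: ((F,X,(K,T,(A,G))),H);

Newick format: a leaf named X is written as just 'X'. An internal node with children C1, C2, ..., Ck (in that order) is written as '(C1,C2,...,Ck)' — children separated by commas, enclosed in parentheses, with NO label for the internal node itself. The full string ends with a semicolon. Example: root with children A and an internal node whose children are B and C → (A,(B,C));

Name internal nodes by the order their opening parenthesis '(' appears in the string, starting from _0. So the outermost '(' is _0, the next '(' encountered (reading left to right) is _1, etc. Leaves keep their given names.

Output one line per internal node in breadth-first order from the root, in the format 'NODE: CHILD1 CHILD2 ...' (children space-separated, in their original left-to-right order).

Input: ((F,X,(K,T,(A,G))),H);
Scanning left-to-right, naming '(' by encounter order:
  pos 0: '(' -> open internal node _0 (depth 1)
  pos 1: '(' -> open internal node _1 (depth 2)
  pos 6: '(' -> open internal node _2 (depth 3)
  pos 11: '(' -> open internal node _3 (depth 4)
  pos 15: ')' -> close internal node _3 (now at depth 3)
  pos 16: ')' -> close internal node _2 (now at depth 2)
  pos 17: ')' -> close internal node _1 (now at depth 1)
  pos 20: ')' -> close internal node _0 (now at depth 0)
Total internal nodes: 4
BFS adjacency from root:
  _0: _1 H
  _1: F X _2
  _2: K T _3
  _3: A G

Answer: _0: _1 H
_1: F X _2
_2: K T _3
_3: A G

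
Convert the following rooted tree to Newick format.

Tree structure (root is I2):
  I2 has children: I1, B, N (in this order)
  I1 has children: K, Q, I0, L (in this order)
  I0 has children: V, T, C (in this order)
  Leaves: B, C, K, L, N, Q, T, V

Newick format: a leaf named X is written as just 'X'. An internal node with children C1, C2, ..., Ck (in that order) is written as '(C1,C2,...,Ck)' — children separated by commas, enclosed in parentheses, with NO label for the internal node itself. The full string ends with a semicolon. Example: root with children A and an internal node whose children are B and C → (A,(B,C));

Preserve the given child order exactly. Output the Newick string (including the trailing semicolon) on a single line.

Answer: ((K,Q,(V,T,C),L),B,N);

Derivation:
internal I2 with children ['I1', 'B', 'N']
  internal I1 with children ['K', 'Q', 'I0', 'L']
    leaf 'K' → 'K'
    leaf 'Q' → 'Q'
    internal I0 with children ['V', 'T', 'C']
      leaf 'V' → 'V'
      leaf 'T' → 'T'
      leaf 'C' → 'C'
    → '(V,T,C)'
    leaf 'L' → 'L'
  → '(K,Q,(V,T,C),L)'
  leaf 'B' → 'B'
  leaf 'N' → 'N'
→ '((K,Q,(V,T,C),L),B,N)'
Final: ((K,Q,(V,T,C),L),B,N);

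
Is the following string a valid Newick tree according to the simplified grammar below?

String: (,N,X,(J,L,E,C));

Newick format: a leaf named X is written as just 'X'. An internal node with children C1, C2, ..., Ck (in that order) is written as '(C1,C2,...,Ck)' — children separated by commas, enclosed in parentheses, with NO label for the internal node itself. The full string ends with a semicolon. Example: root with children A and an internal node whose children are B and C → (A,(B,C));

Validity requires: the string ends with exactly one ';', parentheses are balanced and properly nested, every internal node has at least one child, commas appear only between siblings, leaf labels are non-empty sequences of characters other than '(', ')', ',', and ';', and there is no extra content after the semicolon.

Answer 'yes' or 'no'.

Answer: no

Derivation:
Input: (,N,X,(J,L,E,C));
Paren balance: 2 '(' vs 2 ')' OK
Ends with single ';': True
Full parse: FAILS (empty leaf label at pos 1)
Valid: False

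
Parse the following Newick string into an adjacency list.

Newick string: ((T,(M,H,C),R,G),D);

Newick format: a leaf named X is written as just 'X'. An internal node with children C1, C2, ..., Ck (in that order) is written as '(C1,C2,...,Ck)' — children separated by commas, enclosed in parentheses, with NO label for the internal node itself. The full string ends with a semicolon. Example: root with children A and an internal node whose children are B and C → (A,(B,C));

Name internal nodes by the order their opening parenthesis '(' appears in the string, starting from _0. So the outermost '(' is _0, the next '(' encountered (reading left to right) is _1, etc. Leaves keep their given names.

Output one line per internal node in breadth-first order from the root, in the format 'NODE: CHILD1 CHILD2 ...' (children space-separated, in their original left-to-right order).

Input: ((T,(M,H,C),R,G),D);
Scanning left-to-right, naming '(' by encounter order:
  pos 0: '(' -> open internal node _0 (depth 1)
  pos 1: '(' -> open internal node _1 (depth 2)
  pos 4: '(' -> open internal node _2 (depth 3)
  pos 10: ')' -> close internal node _2 (now at depth 2)
  pos 15: ')' -> close internal node _1 (now at depth 1)
  pos 18: ')' -> close internal node _0 (now at depth 0)
Total internal nodes: 3
BFS adjacency from root:
  _0: _1 D
  _1: T _2 R G
  _2: M H C

Answer: _0: _1 D
_1: T _2 R G
_2: M H C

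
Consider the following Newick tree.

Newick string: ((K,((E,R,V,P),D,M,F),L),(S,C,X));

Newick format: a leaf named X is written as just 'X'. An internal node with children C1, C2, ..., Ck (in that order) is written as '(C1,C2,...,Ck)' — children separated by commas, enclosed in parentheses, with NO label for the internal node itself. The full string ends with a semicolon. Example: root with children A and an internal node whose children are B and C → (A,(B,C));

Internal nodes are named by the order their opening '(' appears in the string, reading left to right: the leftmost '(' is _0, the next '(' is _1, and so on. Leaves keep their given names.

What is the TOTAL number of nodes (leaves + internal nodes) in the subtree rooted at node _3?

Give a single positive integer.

Answer: 5

Derivation:
Newick: ((K,((E,R,V,P),D,M,F),L),(S,C,X));
Locate _3: it is the '(' at position 5 (the 4th '(' reading left to right).
Query: subtree rooted at _3
_3: subtree_size = 1 + 4
  E: subtree_size = 1 + 0
  R: subtree_size = 1 + 0
  V: subtree_size = 1 + 0
  P: subtree_size = 1 + 0
Total subtree size of _3: 5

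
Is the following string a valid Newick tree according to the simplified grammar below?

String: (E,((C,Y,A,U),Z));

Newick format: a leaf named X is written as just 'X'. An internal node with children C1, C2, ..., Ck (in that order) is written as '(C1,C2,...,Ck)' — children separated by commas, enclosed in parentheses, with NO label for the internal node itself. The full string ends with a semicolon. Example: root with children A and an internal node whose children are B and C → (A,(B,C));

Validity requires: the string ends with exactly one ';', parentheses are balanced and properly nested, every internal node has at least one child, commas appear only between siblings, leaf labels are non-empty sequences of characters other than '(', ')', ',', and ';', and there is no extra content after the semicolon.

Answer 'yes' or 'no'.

Input: (E,((C,Y,A,U),Z));
Paren balance: 3 '(' vs 3 ')' OK
Ends with single ';': True
Full parse: OK
Valid: True

Answer: yes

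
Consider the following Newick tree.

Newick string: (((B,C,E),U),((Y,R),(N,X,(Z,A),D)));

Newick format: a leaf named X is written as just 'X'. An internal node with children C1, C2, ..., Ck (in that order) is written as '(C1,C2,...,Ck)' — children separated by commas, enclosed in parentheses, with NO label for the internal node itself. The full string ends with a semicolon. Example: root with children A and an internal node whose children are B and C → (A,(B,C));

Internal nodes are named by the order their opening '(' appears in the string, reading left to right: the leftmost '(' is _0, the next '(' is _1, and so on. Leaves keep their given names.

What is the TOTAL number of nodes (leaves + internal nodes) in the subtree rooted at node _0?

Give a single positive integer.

Answer: 18

Derivation:
Newick: (((B,C,E),U),((Y,R),(N,X,(Z,A),D)));
Locate _0: it is the '(' at position 0 (the 1st '(' reading left to right).
Query: subtree rooted at _0
_0: subtree_size = 1 + 17
  _1: subtree_size = 1 + 5
    _2: subtree_size = 1 + 3
      B: subtree_size = 1 + 0
      C: subtree_size = 1 + 0
      E: subtree_size = 1 + 0
    U: subtree_size = 1 + 0
  _3: subtree_size = 1 + 10
    _4: subtree_size = 1 + 2
      Y: subtree_size = 1 + 0
      R: subtree_size = 1 + 0
    _5: subtree_size = 1 + 6
      N: subtree_size = 1 + 0
      X: subtree_size = 1 + 0
      _6: subtree_size = 1 + 2
        Z: subtree_size = 1 + 0
        A: subtree_size = 1 + 0
      D: subtree_size = 1 + 0
Total subtree size of _0: 18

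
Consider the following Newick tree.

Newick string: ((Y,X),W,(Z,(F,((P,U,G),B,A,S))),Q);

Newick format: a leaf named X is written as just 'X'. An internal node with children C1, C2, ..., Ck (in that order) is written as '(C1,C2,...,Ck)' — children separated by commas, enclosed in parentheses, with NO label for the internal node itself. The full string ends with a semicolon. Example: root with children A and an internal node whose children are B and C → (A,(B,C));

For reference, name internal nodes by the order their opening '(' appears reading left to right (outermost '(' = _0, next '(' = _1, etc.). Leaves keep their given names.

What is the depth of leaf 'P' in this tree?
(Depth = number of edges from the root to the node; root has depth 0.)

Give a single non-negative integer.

Answer: 5

Derivation:
Newick: ((Y,X),W,(Z,(F,((P,U,G),B,A,S))),Q);
Naming internals by '(' encounter order: outermost '(' = _0, next = _1, ...
Query node: P
Path from root: _0 -> _2 -> _3 -> _4 -> _5 -> P
Depth of P: 5 (number of edges from root)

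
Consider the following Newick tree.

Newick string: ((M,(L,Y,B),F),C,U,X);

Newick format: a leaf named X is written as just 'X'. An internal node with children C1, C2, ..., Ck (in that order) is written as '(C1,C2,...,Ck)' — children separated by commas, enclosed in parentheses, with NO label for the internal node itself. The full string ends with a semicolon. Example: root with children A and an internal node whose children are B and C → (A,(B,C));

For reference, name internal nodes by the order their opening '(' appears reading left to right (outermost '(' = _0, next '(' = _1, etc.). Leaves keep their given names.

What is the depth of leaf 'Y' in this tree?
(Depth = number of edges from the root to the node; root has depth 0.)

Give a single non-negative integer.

Answer: 3

Derivation:
Newick: ((M,(L,Y,B),F),C,U,X);
Naming internals by '(' encounter order: outermost '(' = _0, next = _1, ...
Query node: Y
Path from root: _0 -> _1 -> _2 -> Y
Depth of Y: 3 (number of edges from root)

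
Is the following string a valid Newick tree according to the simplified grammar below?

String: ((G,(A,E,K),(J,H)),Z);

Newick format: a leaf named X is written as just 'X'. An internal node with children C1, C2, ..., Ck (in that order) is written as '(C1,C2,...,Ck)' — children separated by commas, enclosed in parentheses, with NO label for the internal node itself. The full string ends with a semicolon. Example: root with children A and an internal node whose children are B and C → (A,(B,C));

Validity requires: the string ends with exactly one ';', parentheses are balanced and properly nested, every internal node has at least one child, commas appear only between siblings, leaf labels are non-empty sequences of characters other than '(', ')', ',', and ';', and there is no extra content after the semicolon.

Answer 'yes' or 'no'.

Answer: yes

Derivation:
Input: ((G,(A,E,K),(J,H)),Z);
Paren balance: 4 '(' vs 4 ')' OK
Ends with single ';': True
Full parse: OK
Valid: True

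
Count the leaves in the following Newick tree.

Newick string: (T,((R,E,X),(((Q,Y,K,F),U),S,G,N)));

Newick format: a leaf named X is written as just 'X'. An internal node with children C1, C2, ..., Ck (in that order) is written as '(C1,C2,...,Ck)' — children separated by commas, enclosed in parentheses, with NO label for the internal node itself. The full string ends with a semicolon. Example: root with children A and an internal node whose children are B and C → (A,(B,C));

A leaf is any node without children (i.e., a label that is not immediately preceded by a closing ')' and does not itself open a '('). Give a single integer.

Newick: (T,((R,E,X),(((Q,Y,K,F),U),S,G,N)));
Scan left-to-right; a leaf is any maximal label run not followed by '(':
  pos 1: leaf 'T' → count = 1
  pos 5: leaf 'R' → count = 2
  pos 7: leaf 'E' → count = 3
  pos 9: leaf 'X' → count = 4
  pos 15: leaf 'Q' → count = 5
  pos 17: leaf 'Y' → count = 6
  pos 19: leaf 'K' → count = 7
  pos 21: leaf 'F' → count = 8
  pos 24: leaf 'U' → count = 9
  pos 27: leaf 'S' → count = 10
  pos 29: leaf 'G' → count = 11
  pos 31: leaf 'N' → count = 12
Total leaves: 12

Answer: 12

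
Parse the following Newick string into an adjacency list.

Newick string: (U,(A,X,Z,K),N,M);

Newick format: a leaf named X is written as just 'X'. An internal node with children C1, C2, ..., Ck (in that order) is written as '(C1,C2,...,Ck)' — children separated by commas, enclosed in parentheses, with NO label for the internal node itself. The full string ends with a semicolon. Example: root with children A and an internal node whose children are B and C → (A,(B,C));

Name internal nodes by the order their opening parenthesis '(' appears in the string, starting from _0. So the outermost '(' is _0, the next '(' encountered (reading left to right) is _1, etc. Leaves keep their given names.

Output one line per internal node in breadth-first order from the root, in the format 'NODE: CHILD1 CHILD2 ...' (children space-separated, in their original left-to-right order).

Input: (U,(A,X,Z,K),N,M);
Scanning left-to-right, naming '(' by encounter order:
  pos 0: '(' -> open internal node _0 (depth 1)
  pos 3: '(' -> open internal node _1 (depth 2)
  pos 11: ')' -> close internal node _1 (now at depth 1)
  pos 16: ')' -> close internal node _0 (now at depth 0)
Total internal nodes: 2
BFS adjacency from root:
  _0: U _1 N M
  _1: A X Z K

Answer: _0: U _1 N M
_1: A X Z K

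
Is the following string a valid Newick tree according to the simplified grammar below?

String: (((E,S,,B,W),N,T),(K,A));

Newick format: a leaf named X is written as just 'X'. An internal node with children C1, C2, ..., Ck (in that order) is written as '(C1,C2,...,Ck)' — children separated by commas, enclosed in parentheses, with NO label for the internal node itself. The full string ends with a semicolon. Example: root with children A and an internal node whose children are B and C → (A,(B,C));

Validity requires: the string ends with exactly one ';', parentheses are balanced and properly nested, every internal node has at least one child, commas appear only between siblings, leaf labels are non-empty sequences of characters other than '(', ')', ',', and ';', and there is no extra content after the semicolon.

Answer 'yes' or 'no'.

Input: (((E,S,,B,W),N,T),(K,A));
Paren balance: 4 '(' vs 4 ')' OK
Ends with single ';': True
Full parse: FAILS (empty leaf label at pos 7)
Valid: False

Answer: no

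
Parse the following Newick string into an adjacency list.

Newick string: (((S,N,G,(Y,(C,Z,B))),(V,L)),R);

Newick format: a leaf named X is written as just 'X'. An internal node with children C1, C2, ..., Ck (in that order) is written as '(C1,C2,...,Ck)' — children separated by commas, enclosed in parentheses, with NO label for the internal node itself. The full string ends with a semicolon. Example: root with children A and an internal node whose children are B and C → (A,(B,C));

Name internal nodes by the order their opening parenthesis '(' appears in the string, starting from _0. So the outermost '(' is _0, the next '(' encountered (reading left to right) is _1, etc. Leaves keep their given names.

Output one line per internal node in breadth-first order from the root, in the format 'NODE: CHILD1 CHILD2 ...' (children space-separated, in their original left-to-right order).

Input: (((S,N,G,(Y,(C,Z,B))),(V,L)),R);
Scanning left-to-right, naming '(' by encounter order:
  pos 0: '(' -> open internal node _0 (depth 1)
  pos 1: '(' -> open internal node _1 (depth 2)
  pos 2: '(' -> open internal node _2 (depth 3)
  pos 9: '(' -> open internal node _3 (depth 4)
  pos 12: '(' -> open internal node _4 (depth 5)
  pos 18: ')' -> close internal node _4 (now at depth 4)
  pos 19: ')' -> close internal node _3 (now at depth 3)
  pos 20: ')' -> close internal node _2 (now at depth 2)
  pos 22: '(' -> open internal node _5 (depth 3)
  pos 26: ')' -> close internal node _5 (now at depth 2)
  pos 27: ')' -> close internal node _1 (now at depth 1)
  pos 30: ')' -> close internal node _0 (now at depth 0)
Total internal nodes: 6
BFS adjacency from root:
  _0: _1 R
  _1: _2 _5
  _2: S N G _3
  _5: V L
  _3: Y _4
  _4: C Z B

Answer: _0: _1 R
_1: _2 _5
_2: S N G _3
_5: V L
_3: Y _4
_4: C Z B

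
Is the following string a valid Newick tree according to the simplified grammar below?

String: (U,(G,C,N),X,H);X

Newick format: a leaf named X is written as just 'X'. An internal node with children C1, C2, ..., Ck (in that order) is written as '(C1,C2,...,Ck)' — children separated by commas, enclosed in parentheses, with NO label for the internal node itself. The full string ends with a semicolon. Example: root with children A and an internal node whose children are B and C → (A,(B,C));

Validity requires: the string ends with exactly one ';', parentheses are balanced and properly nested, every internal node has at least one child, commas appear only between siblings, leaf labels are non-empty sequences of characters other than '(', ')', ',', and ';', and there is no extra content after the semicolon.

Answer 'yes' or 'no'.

Input: (U,(G,C,N),X,H);X
Paren balance: 2 '(' vs 2 ')' OK
Ends with single ';': False
Full parse: FAILS (must end with ;)
Valid: False

Answer: no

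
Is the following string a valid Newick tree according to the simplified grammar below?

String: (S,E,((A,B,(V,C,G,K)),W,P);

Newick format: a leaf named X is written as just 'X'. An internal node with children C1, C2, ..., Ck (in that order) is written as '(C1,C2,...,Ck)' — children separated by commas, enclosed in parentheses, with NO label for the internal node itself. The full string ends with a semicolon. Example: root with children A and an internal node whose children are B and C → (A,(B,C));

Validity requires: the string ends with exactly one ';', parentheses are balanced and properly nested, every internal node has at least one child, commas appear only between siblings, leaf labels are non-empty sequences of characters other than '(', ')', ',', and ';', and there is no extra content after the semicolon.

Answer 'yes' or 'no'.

Input: (S,E,((A,B,(V,C,G,K)),W,P);
Paren balance: 4 '(' vs 3 ')' MISMATCH
Ends with single ';': True
Full parse: FAILS (expected , or ) at pos 26)
Valid: False

Answer: no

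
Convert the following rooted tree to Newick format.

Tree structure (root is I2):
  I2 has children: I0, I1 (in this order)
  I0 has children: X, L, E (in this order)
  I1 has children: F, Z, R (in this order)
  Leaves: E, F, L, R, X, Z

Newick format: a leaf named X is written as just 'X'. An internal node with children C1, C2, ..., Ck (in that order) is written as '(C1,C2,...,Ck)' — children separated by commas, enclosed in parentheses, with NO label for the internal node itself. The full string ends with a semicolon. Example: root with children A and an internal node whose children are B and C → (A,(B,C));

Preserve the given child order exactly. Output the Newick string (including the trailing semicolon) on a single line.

Answer: ((X,L,E),(F,Z,R));

Derivation:
internal I2 with children ['I0', 'I1']
  internal I0 with children ['X', 'L', 'E']
    leaf 'X' → 'X'
    leaf 'L' → 'L'
    leaf 'E' → 'E'
  → '(X,L,E)'
  internal I1 with children ['F', 'Z', 'R']
    leaf 'F' → 'F'
    leaf 'Z' → 'Z'
    leaf 'R' → 'R'
  → '(F,Z,R)'
→ '((X,L,E),(F,Z,R))'
Final: ((X,L,E),(F,Z,R));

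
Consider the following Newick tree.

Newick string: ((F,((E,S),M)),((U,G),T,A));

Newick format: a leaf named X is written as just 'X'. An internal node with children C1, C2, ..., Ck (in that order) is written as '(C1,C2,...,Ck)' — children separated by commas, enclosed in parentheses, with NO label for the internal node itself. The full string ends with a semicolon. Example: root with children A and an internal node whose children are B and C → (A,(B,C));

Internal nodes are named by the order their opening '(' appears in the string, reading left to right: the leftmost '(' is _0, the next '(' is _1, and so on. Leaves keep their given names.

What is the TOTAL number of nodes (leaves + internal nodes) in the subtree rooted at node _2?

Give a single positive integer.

Newick: ((F,((E,S),M)),((U,G),T,A));
Locate _2: it is the '(' at position 4 (the 3rd '(' reading left to right).
Query: subtree rooted at _2
_2: subtree_size = 1 + 4
  _3: subtree_size = 1 + 2
    E: subtree_size = 1 + 0
    S: subtree_size = 1 + 0
  M: subtree_size = 1 + 0
Total subtree size of _2: 5

Answer: 5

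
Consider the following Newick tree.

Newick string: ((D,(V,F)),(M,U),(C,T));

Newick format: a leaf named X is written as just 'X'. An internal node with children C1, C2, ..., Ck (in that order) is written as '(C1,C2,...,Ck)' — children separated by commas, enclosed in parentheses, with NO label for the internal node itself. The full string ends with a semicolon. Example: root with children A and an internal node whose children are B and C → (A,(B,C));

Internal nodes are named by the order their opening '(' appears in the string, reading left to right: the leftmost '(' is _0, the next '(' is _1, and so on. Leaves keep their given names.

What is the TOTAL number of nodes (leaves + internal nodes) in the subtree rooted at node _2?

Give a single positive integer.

Answer: 3

Derivation:
Newick: ((D,(V,F)),(M,U),(C,T));
Locate _2: it is the '(' at position 4 (the 3rd '(' reading left to right).
Query: subtree rooted at _2
_2: subtree_size = 1 + 2
  V: subtree_size = 1 + 0
  F: subtree_size = 1 + 0
Total subtree size of _2: 3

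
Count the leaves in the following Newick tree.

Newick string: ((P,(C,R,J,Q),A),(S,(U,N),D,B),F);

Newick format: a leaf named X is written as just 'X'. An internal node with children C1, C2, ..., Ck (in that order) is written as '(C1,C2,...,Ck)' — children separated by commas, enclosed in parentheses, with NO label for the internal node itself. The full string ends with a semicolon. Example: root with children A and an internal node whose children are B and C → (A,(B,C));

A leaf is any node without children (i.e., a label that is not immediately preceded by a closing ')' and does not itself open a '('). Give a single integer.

Answer: 12

Derivation:
Newick: ((P,(C,R,J,Q),A),(S,(U,N),D,B),F);
Scan left-to-right; a leaf is any maximal label run not followed by '(':
  pos 2: leaf 'P' → count = 1
  pos 5: leaf 'C' → count = 2
  pos 7: leaf 'R' → count = 3
  pos 9: leaf 'J' → count = 4
  pos 11: leaf 'Q' → count = 5
  pos 14: leaf 'A' → count = 6
  pos 18: leaf 'S' → count = 7
  pos 21: leaf 'U' → count = 8
  pos 23: leaf 'N' → count = 9
  pos 26: leaf 'D' → count = 10
  pos 28: leaf 'B' → count = 11
  pos 31: leaf 'F' → count = 12
Total leaves: 12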